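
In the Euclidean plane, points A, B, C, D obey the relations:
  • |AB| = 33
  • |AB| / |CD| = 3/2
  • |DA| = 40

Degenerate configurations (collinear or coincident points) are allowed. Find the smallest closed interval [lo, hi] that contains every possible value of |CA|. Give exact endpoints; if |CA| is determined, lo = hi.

|AB| ∈ {33}
|AD| ∈ {40}
|CD| ∈ {22}
|BD| ∈ [7, 73]
|AC| ∈ [18, 62]
|BC| ∈ [0, 95]

|CA| ∈ [18, 62]  (≈ [18.0000, 62.0000])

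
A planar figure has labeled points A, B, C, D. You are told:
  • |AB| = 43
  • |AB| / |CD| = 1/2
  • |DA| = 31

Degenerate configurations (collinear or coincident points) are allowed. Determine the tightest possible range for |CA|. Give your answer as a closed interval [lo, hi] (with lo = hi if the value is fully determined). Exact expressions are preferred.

|CA| ∈ [55, 117]  (≈ [55.0000, 117.0000])

|AB| ∈ {43}
|AD| ∈ {31}
|CD| ∈ {86}
|BD| ∈ [12, 74]
|AC| ∈ [55, 117]
|BC| ∈ [12, 160]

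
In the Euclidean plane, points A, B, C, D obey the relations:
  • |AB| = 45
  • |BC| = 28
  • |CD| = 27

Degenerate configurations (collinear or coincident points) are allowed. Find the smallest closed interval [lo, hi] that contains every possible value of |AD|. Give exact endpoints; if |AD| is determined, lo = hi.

|AD| ∈ [0, 100]  (≈ [0.0000, 100.0000])

|AB| ∈ {45}
|BC| ∈ {28}
|CD| ∈ {27}
|AC| ∈ [17, 73]
|BD| ∈ [1, 55]
|AD| ∈ [0, 100]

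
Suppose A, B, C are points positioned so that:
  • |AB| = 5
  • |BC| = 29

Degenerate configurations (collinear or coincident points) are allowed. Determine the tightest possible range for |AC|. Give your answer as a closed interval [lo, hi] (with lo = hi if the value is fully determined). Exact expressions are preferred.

|AC| ∈ [24, 34]  (≈ [24.0000, 34.0000])

|AB| ∈ {5}
|BC| ∈ {29}
|AC| ∈ [24, 34]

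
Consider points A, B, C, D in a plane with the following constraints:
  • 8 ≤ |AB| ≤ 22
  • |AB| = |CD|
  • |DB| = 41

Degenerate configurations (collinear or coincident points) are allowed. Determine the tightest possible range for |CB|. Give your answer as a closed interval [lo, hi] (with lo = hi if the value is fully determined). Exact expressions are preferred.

|AB| ∈ [8, 22]
|BD| ∈ {41}
|CD| ∈ [8, 22]
|AD| ∈ [19, 63]
|BC| ∈ [19, 63]
|AC| ∈ [0, 85]

|CB| ∈ [19, 63]  (≈ [19.0000, 63.0000])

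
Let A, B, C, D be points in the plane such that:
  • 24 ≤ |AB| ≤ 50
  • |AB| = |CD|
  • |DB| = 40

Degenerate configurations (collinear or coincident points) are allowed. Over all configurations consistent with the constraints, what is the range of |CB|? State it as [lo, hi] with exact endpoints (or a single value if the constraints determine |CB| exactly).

|CB| ∈ [0, 90]  (≈ [0.0000, 90.0000])

|AB| ∈ [24, 50]
|BD| ∈ {40}
|CD| ∈ [24, 50]
|AD| ∈ [0, 90]
|BC| ∈ [0, 90]
|AC| ∈ [0, 140]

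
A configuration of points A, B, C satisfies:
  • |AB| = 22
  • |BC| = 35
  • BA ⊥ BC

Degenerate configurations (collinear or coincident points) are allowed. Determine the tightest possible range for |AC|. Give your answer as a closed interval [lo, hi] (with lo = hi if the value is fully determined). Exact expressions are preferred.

|AB| ∈ {22}
|BC| ∈ {35}
|AC| ∈ {√(1709)}

|AC| = √(1709)  (≈ 41.3401)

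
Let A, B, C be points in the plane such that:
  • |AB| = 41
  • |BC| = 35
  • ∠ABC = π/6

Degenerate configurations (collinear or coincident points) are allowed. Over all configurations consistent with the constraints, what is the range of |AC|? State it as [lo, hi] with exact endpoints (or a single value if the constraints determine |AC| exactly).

|AC| = √(2906 - 1435·√(3))  (≈ 20.5063)

|AB| ∈ {41}
|BC| ∈ {35}
|AC| ∈ {√(2906 - 1435·√(3))}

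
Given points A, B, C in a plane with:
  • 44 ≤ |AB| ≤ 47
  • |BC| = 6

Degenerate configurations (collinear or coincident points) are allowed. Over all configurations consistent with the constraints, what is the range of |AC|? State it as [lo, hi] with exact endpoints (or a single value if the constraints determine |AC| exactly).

|AC| ∈ [38, 53]  (≈ [38.0000, 53.0000])

|AB| ∈ [44, 47]
|BC| ∈ {6}
|AC| ∈ [38, 53]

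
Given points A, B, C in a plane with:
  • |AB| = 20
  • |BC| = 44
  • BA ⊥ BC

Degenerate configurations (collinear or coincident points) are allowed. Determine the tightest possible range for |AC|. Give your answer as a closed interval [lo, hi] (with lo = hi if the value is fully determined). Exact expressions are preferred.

|AC| = 4·√(146)  (≈ 48.3322)

|AB| ∈ {20}
|BC| ∈ {44}
|AC| ∈ {4·√(146)}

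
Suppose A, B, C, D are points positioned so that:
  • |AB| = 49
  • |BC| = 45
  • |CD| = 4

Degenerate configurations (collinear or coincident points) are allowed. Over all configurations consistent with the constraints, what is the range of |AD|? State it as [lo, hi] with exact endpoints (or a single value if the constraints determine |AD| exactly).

|AB| ∈ {49}
|BC| ∈ {45}
|CD| ∈ {4}
|AC| ∈ [4, 94]
|BD| ∈ [41, 49]
|AD| ∈ [0, 98]

|AD| ∈ [0, 98]  (≈ [0.0000, 98.0000])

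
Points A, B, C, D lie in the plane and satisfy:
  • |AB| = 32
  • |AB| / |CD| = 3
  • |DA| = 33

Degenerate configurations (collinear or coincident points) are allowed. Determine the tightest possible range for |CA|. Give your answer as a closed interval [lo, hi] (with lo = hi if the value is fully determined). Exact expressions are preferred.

|CA| ∈ [67/3, 131/3]  (≈ [22.3333, 43.6667])

|AB| ∈ {32}
|AD| ∈ {33}
|CD| ∈ {32/3}
|BD| ∈ [1, 65]
|AC| ∈ [67/3, 131/3]
|BC| ∈ [0, 227/3]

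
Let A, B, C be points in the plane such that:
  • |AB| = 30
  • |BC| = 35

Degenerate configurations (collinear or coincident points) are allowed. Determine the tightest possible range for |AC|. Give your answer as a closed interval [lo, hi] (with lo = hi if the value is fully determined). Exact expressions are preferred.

|AC| ∈ [5, 65]  (≈ [5.0000, 65.0000])

|AB| ∈ {30}
|BC| ∈ {35}
|AC| ∈ [5, 65]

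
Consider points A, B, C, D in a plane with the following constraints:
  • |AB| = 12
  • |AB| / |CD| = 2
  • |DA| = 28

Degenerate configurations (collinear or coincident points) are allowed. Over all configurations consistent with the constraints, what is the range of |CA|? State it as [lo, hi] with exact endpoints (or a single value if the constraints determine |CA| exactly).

|CA| ∈ [22, 34]  (≈ [22.0000, 34.0000])

|AB| ∈ {12}
|AD| ∈ {28}
|CD| ∈ {6}
|BD| ∈ [16, 40]
|AC| ∈ [22, 34]
|BC| ∈ [10, 46]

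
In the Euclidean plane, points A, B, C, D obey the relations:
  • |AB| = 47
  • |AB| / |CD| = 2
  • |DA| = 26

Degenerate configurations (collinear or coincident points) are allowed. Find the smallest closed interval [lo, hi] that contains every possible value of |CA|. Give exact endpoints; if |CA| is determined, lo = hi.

|CA| ∈ [5/2, 99/2]  (≈ [2.5000, 49.5000])

|AB| ∈ {47}
|AD| ∈ {26}
|CD| ∈ {47/2}
|BD| ∈ [21, 73]
|AC| ∈ [5/2, 99/2]
|BC| ∈ [0, 193/2]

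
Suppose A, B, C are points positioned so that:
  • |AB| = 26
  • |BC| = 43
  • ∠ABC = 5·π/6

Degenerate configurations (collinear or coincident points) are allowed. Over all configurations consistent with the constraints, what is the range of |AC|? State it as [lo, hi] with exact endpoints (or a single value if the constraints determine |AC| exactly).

|AC| = √(1118·√(3) + 2525)  (≈ 66.7940)

|AB| ∈ {26}
|BC| ∈ {43}
|AC| ∈ {√(1118·√(3) + 2525)}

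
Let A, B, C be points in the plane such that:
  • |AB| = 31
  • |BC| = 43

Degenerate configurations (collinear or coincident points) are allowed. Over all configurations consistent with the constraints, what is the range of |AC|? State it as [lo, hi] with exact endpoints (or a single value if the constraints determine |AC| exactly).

|AC| ∈ [12, 74]  (≈ [12.0000, 74.0000])

|AB| ∈ {31}
|BC| ∈ {43}
|AC| ∈ [12, 74]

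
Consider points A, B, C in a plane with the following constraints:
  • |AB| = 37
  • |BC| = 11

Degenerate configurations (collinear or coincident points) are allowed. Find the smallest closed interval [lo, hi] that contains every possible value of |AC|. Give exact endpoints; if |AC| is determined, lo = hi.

|AC| ∈ [26, 48]  (≈ [26.0000, 48.0000])

|AB| ∈ {37}
|BC| ∈ {11}
|AC| ∈ [26, 48]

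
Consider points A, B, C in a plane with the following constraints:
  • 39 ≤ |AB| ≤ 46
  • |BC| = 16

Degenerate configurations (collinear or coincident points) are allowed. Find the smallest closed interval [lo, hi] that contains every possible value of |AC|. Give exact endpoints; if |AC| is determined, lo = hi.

|AB| ∈ [39, 46]
|BC| ∈ {16}
|AC| ∈ [23, 62]

|AC| ∈ [23, 62]  (≈ [23.0000, 62.0000])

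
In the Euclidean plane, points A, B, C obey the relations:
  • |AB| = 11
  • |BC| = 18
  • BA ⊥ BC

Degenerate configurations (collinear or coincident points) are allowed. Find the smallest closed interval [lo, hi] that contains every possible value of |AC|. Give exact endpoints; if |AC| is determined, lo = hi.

|AC| = √(445)  (≈ 21.0950)

|AB| ∈ {11}
|BC| ∈ {18}
|AC| ∈ {√(445)}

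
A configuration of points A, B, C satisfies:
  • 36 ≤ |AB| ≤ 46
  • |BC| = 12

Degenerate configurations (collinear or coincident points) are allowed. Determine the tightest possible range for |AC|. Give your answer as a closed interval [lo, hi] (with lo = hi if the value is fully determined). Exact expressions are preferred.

|AB| ∈ [36, 46]
|BC| ∈ {12}
|AC| ∈ [24, 58]

|AC| ∈ [24, 58]  (≈ [24.0000, 58.0000])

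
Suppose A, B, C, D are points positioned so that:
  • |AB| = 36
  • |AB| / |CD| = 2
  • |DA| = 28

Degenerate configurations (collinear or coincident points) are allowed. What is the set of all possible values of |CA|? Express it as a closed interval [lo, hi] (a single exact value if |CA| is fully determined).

|AB| ∈ {36}
|AD| ∈ {28}
|CD| ∈ {18}
|BD| ∈ [8, 64]
|AC| ∈ [10, 46]
|BC| ∈ [0, 82]

|CA| ∈ [10, 46]  (≈ [10.0000, 46.0000])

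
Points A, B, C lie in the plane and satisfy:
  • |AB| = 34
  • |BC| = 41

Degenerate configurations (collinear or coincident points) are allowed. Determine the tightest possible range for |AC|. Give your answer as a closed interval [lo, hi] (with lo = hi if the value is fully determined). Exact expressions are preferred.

|AC| ∈ [7, 75]  (≈ [7.0000, 75.0000])

|AB| ∈ {34}
|BC| ∈ {41}
|AC| ∈ [7, 75]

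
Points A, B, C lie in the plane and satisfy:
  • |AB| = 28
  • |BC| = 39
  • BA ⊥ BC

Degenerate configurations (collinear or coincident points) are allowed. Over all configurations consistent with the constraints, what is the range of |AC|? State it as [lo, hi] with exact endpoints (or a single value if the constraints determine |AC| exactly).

|AC| = √(2305)  (≈ 48.0104)

|AB| ∈ {28}
|BC| ∈ {39}
|AC| ∈ {√(2305)}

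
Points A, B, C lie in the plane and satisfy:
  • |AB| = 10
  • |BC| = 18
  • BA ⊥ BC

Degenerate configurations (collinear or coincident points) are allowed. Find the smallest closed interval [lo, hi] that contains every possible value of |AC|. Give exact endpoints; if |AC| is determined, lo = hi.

|AB| ∈ {10}
|BC| ∈ {18}
|AC| ∈ {2·√(106)}

|AC| = 2·√(106)  (≈ 20.5913)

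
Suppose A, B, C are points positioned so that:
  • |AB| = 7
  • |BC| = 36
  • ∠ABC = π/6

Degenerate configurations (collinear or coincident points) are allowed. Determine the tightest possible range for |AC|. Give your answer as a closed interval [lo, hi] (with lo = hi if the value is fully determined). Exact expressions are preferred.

|AC| = √(1345 - 252·√(3))  (≈ 30.1417)

|AB| ∈ {7}
|BC| ∈ {36}
|AC| ∈ {√(1345 - 252·√(3))}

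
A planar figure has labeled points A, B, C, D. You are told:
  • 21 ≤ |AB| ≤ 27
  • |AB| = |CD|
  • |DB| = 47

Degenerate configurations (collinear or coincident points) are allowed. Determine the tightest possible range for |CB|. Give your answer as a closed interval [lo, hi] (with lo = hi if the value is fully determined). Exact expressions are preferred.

|CB| ∈ [20, 74]  (≈ [20.0000, 74.0000])

|AB| ∈ [21, 27]
|BD| ∈ {47}
|CD| ∈ [21, 27]
|AD| ∈ [20, 74]
|BC| ∈ [20, 74]
|AC| ∈ [0, 101]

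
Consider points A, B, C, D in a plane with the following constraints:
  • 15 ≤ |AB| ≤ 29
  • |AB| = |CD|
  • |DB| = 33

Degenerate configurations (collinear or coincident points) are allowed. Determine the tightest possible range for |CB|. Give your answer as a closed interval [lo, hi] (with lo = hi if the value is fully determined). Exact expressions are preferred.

|CB| ∈ [4, 62]  (≈ [4.0000, 62.0000])

|AB| ∈ [15, 29]
|BD| ∈ {33}
|CD| ∈ [15, 29]
|AD| ∈ [4, 62]
|BC| ∈ [4, 62]
|AC| ∈ [0, 91]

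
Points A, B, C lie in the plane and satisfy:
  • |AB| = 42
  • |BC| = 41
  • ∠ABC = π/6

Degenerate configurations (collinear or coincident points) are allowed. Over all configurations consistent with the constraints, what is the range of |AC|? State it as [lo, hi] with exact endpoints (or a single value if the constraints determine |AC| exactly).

|AC| = √(3445 - 1722·√(3))  (≈ 21.5037)

|AB| ∈ {42}
|BC| ∈ {41}
|AC| ∈ {√(3445 - 1722·√(3))}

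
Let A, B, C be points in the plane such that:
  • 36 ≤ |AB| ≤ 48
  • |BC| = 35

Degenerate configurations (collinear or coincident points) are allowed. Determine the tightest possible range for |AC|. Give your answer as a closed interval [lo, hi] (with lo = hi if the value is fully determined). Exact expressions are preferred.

|AB| ∈ [36, 48]
|BC| ∈ {35}
|AC| ∈ [1, 83]

|AC| ∈ [1, 83]  (≈ [1.0000, 83.0000])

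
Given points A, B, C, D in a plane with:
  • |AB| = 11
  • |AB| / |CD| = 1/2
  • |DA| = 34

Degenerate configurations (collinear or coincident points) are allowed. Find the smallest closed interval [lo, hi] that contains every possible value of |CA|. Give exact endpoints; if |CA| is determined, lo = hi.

|AB| ∈ {11}
|AD| ∈ {34}
|CD| ∈ {22}
|BD| ∈ [23, 45]
|AC| ∈ [12, 56]
|BC| ∈ [1, 67]

|CA| ∈ [12, 56]  (≈ [12.0000, 56.0000])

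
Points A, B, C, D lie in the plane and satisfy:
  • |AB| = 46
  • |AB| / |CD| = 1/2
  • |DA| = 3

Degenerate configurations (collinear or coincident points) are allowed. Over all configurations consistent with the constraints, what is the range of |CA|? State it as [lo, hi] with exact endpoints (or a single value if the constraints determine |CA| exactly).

|AB| ∈ {46}
|AD| ∈ {3}
|CD| ∈ {92}
|BD| ∈ [43, 49]
|AC| ∈ [89, 95]
|BC| ∈ [43, 141]

|CA| ∈ [89, 95]  (≈ [89.0000, 95.0000])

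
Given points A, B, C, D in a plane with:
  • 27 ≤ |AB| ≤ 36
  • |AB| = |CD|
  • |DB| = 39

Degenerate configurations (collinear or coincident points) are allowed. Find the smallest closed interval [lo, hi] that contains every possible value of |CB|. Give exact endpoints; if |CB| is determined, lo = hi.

|AB| ∈ [27, 36]
|BD| ∈ {39}
|CD| ∈ [27, 36]
|AD| ∈ [3, 75]
|BC| ∈ [3, 75]
|AC| ∈ [0, 111]

|CB| ∈ [3, 75]  (≈ [3.0000, 75.0000])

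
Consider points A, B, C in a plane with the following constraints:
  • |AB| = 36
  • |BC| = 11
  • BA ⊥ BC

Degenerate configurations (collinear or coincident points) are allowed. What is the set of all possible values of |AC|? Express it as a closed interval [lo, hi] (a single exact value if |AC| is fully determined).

|AB| ∈ {36}
|BC| ∈ {11}
|AC| ∈ {√(1417)}

|AC| = √(1417)  (≈ 37.6431)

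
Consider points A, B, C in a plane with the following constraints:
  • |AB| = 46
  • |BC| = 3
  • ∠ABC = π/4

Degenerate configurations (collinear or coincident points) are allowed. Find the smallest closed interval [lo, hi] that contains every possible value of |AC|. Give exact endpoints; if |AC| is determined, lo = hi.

|AC| = √(2125 - 138·√(2))  (≈ 43.9299)

|AB| ∈ {46}
|BC| ∈ {3}
|AC| ∈ {√(2125 - 138·√(2))}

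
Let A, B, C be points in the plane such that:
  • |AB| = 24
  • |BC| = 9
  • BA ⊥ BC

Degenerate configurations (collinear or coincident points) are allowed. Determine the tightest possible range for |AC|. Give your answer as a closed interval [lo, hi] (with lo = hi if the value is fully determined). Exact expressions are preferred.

|AC| = 3·√(73)  (≈ 25.6320)

|AB| ∈ {24}
|BC| ∈ {9}
|AC| ∈ {3·√(73)}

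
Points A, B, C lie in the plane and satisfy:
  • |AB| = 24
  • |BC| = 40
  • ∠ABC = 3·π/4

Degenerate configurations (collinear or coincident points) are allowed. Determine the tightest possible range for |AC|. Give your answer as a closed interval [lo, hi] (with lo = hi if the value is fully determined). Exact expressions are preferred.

|AC| = 8·√(15·√(2) + 34)  (≈ 59.4445)

|AB| ∈ {24}
|BC| ∈ {40}
|AC| ∈ {8·√(15·√(2) + 34)}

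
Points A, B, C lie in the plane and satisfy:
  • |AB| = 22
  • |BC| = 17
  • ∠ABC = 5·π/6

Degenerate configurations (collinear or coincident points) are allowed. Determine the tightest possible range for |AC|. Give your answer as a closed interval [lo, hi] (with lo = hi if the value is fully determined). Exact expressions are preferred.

|AB| ∈ {22}
|BC| ∈ {17}
|AC| ∈ {√(374·√(3) + 773)}

|AC| = √(374·√(3) + 773)  (≈ 37.6933)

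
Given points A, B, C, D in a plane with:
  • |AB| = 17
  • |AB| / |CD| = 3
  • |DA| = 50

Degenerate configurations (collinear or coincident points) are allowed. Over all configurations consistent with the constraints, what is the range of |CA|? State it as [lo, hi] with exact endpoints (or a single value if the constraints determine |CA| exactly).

|AB| ∈ {17}
|AD| ∈ {50}
|CD| ∈ {17/3}
|BD| ∈ [33, 67]
|AC| ∈ [133/3, 167/3]
|BC| ∈ [82/3, 218/3]

|CA| ∈ [133/3, 167/3]  (≈ [44.3333, 55.6667])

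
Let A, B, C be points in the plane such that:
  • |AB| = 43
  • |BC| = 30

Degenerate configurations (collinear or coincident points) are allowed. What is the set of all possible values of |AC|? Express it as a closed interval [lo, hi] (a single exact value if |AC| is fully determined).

|AC| ∈ [13, 73]  (≈ [13.0000, 73.0000])

|AB| ∈ {43}
|BC| ∈ {30}
|AC| ∈ [13, 73]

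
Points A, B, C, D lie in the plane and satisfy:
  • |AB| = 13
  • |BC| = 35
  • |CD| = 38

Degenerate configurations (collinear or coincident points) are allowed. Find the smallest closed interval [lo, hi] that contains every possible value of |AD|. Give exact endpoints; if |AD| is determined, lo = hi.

|AB| ∈ {13}
|BC| ∈ {35}
|CD| ∈ {38}
|AC| ∈ [22, 48]
|BD| ∈ [3, 73]
|AD| ∈ [0, 86]

|AD| ∈ [0, 86]  (≈ [0.0000, 86.0000])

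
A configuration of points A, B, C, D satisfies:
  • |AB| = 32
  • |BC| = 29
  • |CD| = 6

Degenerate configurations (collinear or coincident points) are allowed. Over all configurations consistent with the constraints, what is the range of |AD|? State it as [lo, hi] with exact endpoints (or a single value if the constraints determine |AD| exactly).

|AB| ∈ {32}
|BC| ∈ {29}
|CD| ∈ {6}
|AC| ∈ [3, 61]
|BD| ∈ [23, 35]
|AD| ∈ [0, 67]

|AD| ∈ [0, 67]  (≈ [0.0000, 67.0000])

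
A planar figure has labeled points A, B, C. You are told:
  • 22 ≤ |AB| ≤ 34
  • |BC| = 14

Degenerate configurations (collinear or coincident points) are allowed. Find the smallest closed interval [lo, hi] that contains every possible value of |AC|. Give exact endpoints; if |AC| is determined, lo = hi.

|AB| ∈ [22, 34]
|BC| ∈ {14}
|AC| ∈ [8, 48]

|AC| ∈ [8, 48]  (≈ [8.0000, 48.0000])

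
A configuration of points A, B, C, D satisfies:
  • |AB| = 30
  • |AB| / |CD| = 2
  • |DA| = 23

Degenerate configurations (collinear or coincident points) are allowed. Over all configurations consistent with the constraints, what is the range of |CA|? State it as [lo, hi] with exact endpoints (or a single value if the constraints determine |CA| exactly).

|CA| ∈ [8, 38]  (≈ [8.0000, 38.0000])

|AB| ∈ {30}
|AD| ∈ {23}
|CD| ∈ {15}
|BD| ∈ [7, 53]
|AC| ∈ [8, 38]
|BC| ∈ [0, 68]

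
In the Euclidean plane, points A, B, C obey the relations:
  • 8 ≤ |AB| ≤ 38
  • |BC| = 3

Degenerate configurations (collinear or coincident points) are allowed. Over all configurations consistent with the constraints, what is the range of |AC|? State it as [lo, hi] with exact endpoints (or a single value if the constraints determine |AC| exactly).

|AC| ∈ [5, 41]  (≈ [5.0000, 41.0000])

|AB| ∈ [8, 38]
|BC| ∈ {3}
|AC| ∈ [5, 41]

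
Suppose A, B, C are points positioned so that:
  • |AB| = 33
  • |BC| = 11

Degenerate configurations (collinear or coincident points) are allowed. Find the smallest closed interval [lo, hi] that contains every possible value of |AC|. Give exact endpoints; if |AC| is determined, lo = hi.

|AB| ∈ {33}
|BC| ∈ {11}
|AC| ∈ [22, 44]

|AC| ∈ [22, 44]  (≈ [22.0000, 44.0000])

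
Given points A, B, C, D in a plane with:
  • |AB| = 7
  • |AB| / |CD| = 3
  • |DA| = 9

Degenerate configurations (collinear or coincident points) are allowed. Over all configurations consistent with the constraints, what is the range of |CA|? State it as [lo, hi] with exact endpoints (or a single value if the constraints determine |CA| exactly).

|AB| ∈ {7}
|AD| ∈ {9}
|CD| ∈ {7/3}
|BD| ∈ [2, 16]
|AC| ∈ [20/3, 34/3]
|BC| ∈ [0, 55/3]

|CA| ∈ [20/3, 34/3]  (≈ [6.6667, 11.3333])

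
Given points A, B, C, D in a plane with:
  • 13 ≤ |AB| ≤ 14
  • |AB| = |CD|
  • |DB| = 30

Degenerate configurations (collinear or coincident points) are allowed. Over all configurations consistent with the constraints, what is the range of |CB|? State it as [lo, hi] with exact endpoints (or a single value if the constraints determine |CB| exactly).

|CB| ∈ [16, 44]  (≈ [16.0000, 44.0000])

|AB| ∈ [13, 14]
|BD| ∈ {30}
|CD| ∈ [13, 14]
|AD| ∈ [16, 44]
|BC| ∈ [16, 44]
|AC| ∈ [2, 58]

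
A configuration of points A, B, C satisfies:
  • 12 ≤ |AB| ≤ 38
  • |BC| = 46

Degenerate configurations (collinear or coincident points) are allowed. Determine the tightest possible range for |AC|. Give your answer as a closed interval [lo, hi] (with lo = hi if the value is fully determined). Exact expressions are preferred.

|AC| ∈ [8, 84]  (≈ [8.0000, 84.0000])

|AB| ∈ [12, 38]
|BC| ∈ {46}
|AC| ∈ [8, 84]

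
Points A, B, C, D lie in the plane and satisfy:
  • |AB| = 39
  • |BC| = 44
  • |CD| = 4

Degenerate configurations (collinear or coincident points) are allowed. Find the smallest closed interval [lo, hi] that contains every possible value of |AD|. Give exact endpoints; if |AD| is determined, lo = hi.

|AD| ∈ [1, 87]  (≈ [1.0000, 87.0000])

|AB| ∈ {39}
|BC| ∈ {44}
|CD| ∈ {4}
|AC| ∈ [5, 83]
|BD| ∈ [40, 48]
|AD| ∈ [1, 87]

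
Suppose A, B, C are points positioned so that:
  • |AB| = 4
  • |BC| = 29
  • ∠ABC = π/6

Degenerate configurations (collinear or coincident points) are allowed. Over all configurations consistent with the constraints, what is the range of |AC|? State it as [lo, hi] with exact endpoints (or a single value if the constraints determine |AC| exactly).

|AB| ∈ {4}
|BC| ∈ {29}
|AC| ∈ {√(857 - 116·√(3))}

|AC| = √(857 - 116·√(3))  (≈ 25.6141)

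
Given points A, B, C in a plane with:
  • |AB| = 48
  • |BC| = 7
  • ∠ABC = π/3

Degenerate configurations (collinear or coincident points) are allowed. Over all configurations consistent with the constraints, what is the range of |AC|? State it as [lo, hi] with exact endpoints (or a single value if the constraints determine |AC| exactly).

|AC| = √(2017)  (≈ 44.9110)

|AB| ∈ {48}
|BC| ∈ {7}
|AC| ∈ {√(2017)}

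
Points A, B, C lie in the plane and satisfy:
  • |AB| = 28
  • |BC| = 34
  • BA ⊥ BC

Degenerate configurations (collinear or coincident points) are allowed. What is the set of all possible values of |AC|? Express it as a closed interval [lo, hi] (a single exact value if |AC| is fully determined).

|AB| ∈ {28}
|BC| ∈ {34}
|AC| ∈ {2·√(485)}

|AC| = 2·√(485)  (≈ 44.0454)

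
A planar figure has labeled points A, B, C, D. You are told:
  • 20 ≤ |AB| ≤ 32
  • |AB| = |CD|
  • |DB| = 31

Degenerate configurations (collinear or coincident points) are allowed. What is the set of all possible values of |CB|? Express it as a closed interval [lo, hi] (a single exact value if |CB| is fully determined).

|CB| ∈ [0, 63]  (≈ [0.0000, 63.0000])

|AB| ∈ [20, 32]
|BD| ∈ {31}
|CD| ∈ [20, 32]
|AD| ∈ [0, 63]
|BC| ∈ [0, 63]
|AC| ∈ [0, 95]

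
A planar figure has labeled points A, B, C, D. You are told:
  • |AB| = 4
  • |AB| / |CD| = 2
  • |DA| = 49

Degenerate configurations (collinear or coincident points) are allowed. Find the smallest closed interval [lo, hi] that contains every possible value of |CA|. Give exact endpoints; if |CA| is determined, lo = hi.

|CA| ∈ [47, 51]  (≈ [47.0000, 51.0000])

|AB| ∈ {4}
|AD| ∈ {49}
|CD| ∈ {2}
|BD| ∈ [45, 53]
|AC| ∈ [47, 51]
|BC| ∈ [43, 55]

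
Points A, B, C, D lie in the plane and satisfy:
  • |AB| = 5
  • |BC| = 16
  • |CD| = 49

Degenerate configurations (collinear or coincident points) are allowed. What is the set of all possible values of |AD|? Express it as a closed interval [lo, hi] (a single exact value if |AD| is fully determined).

|AD| ∈ [28, 70]  (≈ [28.0000, 70.0000])

|AB| ∈ {5}
|BC| ∈ {16}
|CD| ∈ {49}
|AC| ∈ [11, 21]
|BD| ∈ [33, 65]
|AD| ∈ [28, 70]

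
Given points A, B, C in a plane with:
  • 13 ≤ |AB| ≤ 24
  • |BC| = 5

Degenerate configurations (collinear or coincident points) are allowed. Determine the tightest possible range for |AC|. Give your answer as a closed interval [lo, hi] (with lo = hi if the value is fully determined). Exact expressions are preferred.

|AB| ∈ [13, 24]
|BC| ∈ {5}
|AC| ∈ [8, 29]

|AC| ∈ [8, 29]  (≈ [8.0000, 29.0000])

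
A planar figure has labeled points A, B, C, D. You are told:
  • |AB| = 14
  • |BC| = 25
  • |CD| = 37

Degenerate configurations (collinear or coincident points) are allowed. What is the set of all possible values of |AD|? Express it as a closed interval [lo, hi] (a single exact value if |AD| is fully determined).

|AD| ∈ [0, 76]  (≈ [0.0000, 76.0000])

|AB| ∈ {14}
|BC| ∈ {25}
|CD| ∈ {37}
|AC| ∈ [11, 39]
|BD| ∈ [12, 62]
|AD| ∈ [0, 76]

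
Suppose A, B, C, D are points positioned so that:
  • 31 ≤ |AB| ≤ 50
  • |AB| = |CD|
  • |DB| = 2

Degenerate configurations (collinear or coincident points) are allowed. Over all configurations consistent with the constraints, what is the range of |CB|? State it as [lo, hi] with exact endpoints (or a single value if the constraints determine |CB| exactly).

|AB| ∈ [31, 50]
|BD| ∈ {2}
|CD| ∈ [31, 50]
|AD| ∈ [29, 52]
|BC| ∈ [29, 52]
|AC| ∈ [0, 102]

|CB| ∈ [29, 52]  (≈ [29.0000, 52.0000])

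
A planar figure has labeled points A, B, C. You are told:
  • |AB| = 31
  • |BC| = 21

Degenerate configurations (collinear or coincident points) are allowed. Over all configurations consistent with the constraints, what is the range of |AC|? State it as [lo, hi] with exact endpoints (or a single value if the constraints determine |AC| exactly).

|AC| ∈ [10, 52]  (≈ [10.0000, 52.0000])

|AB| ∈ {31}
|BC| ∈ {21}
|AC| ∈ [10, 52]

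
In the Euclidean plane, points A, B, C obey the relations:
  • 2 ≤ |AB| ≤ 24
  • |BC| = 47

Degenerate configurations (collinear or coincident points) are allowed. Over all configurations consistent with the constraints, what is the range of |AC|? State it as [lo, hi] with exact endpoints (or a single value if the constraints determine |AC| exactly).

|AB| ∈ [2, 24]
|BC| ∈ {47}
|AC| ∈ [23, 71]

|AC| ∈ [23, 71]  (≈ [23.0000, 71.0000])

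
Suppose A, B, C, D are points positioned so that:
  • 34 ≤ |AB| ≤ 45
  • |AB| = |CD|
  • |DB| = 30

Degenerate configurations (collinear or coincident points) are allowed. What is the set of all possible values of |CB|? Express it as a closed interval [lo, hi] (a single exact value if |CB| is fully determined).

|AB| ∈ [34, 45]
|BD| ∈ {30}
|CD| ∈ [34, 45]
|AD| ∈ [4, 75]
|BC| ∈ [4, 75]
|AC| ∈ [0, 120]

|CB| ∈ [4, 75]  (≈ [4.0000, 75.0000])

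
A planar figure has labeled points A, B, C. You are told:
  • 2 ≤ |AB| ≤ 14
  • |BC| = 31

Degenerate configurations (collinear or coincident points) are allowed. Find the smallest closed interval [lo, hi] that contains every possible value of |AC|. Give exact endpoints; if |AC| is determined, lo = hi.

|AB| ∈ [2, 14]
|BC| ∈ {31}
|AC| ∈ [17, 45]

|AC| ∈ [17, 45]  (≈ [17.0000, 45.0000])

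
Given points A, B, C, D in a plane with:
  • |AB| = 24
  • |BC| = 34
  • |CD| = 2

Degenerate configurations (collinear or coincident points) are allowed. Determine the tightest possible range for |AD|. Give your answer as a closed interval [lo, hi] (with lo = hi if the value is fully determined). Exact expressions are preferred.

|AB| ∈ {24}
|BC| ∈ {34}
|CD| ∈ {2}
|AC| ∈ [10, 58]
|BD| ∈ [32, 36]
|AD| ∈ [8, 60]

|AD| ∈ [8, 60]  (≈ [8.0000, 60.0000])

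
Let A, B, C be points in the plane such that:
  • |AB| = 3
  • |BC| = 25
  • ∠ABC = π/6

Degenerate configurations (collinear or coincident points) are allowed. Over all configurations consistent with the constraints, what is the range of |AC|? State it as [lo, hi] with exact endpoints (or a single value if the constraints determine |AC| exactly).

|AC| = √(634 - 75·√(3))  (≈ 22.4521)

|AB| ∈ {3}
|BC| ∈ {25}
|AC| ∈ {√(634 - 75·√(3))}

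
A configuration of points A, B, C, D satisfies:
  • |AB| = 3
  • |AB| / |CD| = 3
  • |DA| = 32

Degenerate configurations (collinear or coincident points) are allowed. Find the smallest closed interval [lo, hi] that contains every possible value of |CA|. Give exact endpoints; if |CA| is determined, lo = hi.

|AB| ∈ {3}
|AD| ∈ {32}
|CD| ∈ {1}
|BD| ∈ [29, 35]
|AC| ∈ [31, 33]
|BC| ∈ [28, 36]

|CA| ∈ [31, 33]  (≈ [31.0000, 33.0000])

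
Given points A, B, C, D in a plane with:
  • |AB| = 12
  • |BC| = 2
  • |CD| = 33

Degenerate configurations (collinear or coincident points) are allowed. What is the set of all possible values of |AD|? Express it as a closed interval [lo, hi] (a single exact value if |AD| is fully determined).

|AB| ∈ {12}
|BC| ∈ {2}
|CD| ∈ {33}
|AC| ∈ [10, 14]
|BD| ∈ [31, 35]
|AD| ∈ [19, 47]

|AD| ∈ [19, 47]  (≈ [19.0000, 47.0000])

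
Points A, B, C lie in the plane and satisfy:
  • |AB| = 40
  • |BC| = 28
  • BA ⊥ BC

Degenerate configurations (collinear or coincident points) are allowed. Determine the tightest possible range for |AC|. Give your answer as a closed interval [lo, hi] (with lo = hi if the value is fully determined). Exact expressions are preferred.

|AB| ∈ {40}
|BC| ∈ {28}
|AC| ∈ {4·√(149)}

|AC| = 4·√(149)  (≈ 48.8262)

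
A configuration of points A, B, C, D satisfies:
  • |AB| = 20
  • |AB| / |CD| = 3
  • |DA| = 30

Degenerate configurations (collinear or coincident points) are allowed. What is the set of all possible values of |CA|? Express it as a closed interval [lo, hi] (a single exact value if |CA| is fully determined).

|AB| ∈ {20}
|AD| ∈ {30}
|CD| ∈ {20/3}
|BD| ∈ [10, 50]
|AC| ∈ [70/3, 110/3]
|BC| ∈ [10/3, 170/3]

|CA| ∈ [70/3, 110/3]  (≈ [23.3333, 36.6667])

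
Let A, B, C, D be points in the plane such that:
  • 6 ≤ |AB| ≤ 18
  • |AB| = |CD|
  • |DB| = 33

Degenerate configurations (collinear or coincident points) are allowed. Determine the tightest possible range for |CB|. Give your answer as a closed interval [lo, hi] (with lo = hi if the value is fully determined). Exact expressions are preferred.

|CB| ∈ [15, 51]  (≈ [15.0000, 51.0000])

|AB| ∈ [6, 18]
|BD| ∈ {33}
|CD| ∈ [6, 18]
|AD| ∈ [15, 51]
|BC| ∈ [15, 51]
|AC| ∈ [0, 69]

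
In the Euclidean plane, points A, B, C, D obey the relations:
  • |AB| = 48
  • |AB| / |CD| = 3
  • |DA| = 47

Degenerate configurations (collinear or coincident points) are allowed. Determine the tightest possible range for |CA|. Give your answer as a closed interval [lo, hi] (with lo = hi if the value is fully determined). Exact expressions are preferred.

|CA| ∈ [31, 63]  (≈ [31.0000, 63.0000])

|AB| ∈ {48}
|AD| ∈ {47}
|CD| ∈ {16}
|BD| ∈ [1, 95]
|AC| ∈ [31, 63]
|BC| ∈ [0, 111]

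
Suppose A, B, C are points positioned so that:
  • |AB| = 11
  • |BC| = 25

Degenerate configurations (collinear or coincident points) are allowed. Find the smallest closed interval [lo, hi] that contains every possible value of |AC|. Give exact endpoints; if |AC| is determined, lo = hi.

|AB| ∈ {11}
|BC| ∈ {25}
|AC| ∈ [14, 36]

|AC| ∈ [14, 36]  (≈ [14.0000, 36.0000])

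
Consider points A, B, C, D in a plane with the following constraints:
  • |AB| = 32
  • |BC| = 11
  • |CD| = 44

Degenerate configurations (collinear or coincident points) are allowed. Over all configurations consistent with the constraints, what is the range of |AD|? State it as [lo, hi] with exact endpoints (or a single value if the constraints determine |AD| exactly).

|AD| ∈ [1, 87]  (≈ [1.0000, 87.0000])

|AB| ∈ {32}
|BC| ∈ {11}
|CD| ∈ {44}
|AC| ∈ [21, 43]
|BD| ∈ [33, 55]
|AD| ∈ [1, 87]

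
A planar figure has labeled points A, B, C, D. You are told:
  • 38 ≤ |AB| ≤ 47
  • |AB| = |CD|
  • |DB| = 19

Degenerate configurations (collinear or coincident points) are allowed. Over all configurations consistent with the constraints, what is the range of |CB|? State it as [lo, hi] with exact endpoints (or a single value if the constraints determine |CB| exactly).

|AB| ∈ [38, 47]
|BD| ∈ {19}
|CD| ∈ [38, 47]
|AD| ∈ [19, 66]
|BC| ∈ [19, 66]
|AC| ∈ [0, 113]

|CB| ∈ [19, 66]  (≈ [19.0000, 66.0000])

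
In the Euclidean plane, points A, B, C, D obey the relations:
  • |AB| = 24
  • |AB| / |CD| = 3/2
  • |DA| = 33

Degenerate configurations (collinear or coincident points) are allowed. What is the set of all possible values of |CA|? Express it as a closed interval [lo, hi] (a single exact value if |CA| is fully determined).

|AB| ∈ {24}
|AD| ∈ {33}
|CD| ∈ {16}
|BD| ∈ [9, 57]
|AC| ∈ [17, 49]
|BC| ∈ [0, 73]

|CA| ∈ [17, 49]  (≈ [17.0000, 49.0000])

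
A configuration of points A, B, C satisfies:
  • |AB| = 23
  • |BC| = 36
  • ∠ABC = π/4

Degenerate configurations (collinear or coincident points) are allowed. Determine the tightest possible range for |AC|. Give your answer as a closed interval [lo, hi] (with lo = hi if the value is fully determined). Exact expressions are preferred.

|AC| = √(1825 - 828·√(2))  (≈ 25.5740)

|AB| ∈ {23}
|BC| ∈ {36}
|AC| ∈ {√(1825 - 828·√(2))}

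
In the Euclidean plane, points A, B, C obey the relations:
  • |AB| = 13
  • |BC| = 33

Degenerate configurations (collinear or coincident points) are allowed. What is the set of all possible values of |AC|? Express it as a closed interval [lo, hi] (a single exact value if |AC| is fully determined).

|AC| ∈ [20, 46]  (≈ [20.0000, 46.0000])

|AB| ∈ {13}
|BC| ∈ {33}
|AC| ∈ [20, 46]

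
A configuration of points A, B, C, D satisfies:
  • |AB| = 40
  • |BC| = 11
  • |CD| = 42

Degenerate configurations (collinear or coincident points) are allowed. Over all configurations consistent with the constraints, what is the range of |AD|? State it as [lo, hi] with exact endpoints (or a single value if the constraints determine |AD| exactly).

|AB| ∈ {40}
|BC| ∈ {11}
|CD| ∈ {42}
|AC| ∈ [29, 51]
|BD| ∈ [31, 53]
|AD| ∈ [0, 93]

|AD| ∈ [0, 93]  (≈ [0.0000, 93.0000])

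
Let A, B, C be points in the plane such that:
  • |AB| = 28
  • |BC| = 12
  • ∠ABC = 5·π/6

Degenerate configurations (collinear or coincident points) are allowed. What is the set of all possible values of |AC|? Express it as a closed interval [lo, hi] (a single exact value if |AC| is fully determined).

|AC| = 4·√(21·√(3) + 58)  (≈ 38.8583)

|AB| ∈ {28}
|BC| ∈ {12}
|AC| ∈ {4·√(21·√(3) + 58)}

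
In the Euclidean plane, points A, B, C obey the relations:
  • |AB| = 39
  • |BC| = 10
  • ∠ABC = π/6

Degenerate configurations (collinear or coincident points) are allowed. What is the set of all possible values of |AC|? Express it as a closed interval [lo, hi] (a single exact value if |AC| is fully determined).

|AC| = √(1621 - 390·√(3))  (≈ 30.7490)

|AB| ∈ {39}
|BC| ∈ {10}
|AC| ∈ {√(1621 - 390·√(3))}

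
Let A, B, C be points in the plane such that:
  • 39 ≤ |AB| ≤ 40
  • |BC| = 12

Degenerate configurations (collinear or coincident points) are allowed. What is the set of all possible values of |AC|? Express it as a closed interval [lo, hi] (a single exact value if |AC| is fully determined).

|AB| ∈ [39, 40]
|BC| ∈ {12}
|AC| ∈ [27, 52]

|AC| ∈ [27, 52]  (≈ [27.0000, 52.0000])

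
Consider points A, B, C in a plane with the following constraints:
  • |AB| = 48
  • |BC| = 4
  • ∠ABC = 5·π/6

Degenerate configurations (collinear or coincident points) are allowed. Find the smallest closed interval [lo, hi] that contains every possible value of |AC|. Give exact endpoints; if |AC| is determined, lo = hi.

|AB| ∈ {48}
|BC| ∈ {4}
|AC| ∈ {4·√(12·√(3) + 145)}

|AC| = 4·√(12·√(3) + 145)  (≈ 51.5029)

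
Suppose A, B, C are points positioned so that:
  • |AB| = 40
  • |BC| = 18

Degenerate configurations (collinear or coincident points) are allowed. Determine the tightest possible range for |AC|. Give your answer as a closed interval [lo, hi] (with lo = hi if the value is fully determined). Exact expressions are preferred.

|AC| ∈ [22, 58]  (≈ [22.0000, 58.0000])

|AB| ∈ {40}
|BC| ∈ {18}
|AC| ∈ [22, 58]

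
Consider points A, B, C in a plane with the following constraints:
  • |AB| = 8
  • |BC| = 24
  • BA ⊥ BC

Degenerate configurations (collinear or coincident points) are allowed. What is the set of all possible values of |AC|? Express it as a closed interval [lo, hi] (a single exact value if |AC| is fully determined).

|AB| ∈ {8}
|BC| ∈ {24}
|AC| ∈ {8·√(10)}

|AC| = 8·√(10)  (≈ 25.2982)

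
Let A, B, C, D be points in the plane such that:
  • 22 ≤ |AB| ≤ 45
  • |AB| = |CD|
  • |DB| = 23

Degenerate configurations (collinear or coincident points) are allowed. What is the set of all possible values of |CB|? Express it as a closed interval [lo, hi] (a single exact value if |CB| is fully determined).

|CB| ∈ [0, 68]  (≈ [0.0000, 68.0000])

|AB| ∈ [22, 45]
|BD| ∈ {23}
|CD| ∈ [22, 45]
|AD| ∈ [0, 68]
|BC| ∈ [0, 68]
|AC| ∈ [0, 113]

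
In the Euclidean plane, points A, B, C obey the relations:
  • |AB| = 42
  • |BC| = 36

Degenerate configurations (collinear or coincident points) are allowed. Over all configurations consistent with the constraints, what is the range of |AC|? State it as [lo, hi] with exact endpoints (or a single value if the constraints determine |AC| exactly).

|AC| ∈ [6, 78]  (≈ [6.0000, 78.0000])

|AB| ∈ {42}
|BC| ∈ {36}
|AC| ∈ [6, 78]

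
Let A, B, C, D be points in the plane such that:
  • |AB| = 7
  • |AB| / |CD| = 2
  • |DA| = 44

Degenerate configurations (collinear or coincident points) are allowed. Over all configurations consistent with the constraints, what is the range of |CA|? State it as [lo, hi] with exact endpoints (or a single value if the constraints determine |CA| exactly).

|CA| ∈ [81/2, 95/2]  (≈ [40.5000, 47.5000])

|AB| ∈ {7}
|AD| ∈ {44}
|CD| ∈ {7/2}
|BD| ∈ [37, 51]
|AC| ∈ [81/2, 95/2]
|BC| ∈ [67/2, 109/2]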